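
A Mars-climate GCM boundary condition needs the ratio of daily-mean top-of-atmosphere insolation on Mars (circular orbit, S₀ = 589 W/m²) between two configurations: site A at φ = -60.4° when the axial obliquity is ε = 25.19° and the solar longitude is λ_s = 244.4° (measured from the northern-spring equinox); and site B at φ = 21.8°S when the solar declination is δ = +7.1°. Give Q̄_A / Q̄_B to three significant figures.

Q̄_A / Q̄_B ≈ 1.30

— Configuration A (φ=-60.4°):
Solar declination: sin δ = sin ε · sin λ_s = sin 25.19° × sin 244.4° = -0.38384, so δ = -22.572°.
cos H₀ = −tan(-60.4°) tan(-22.572°) = -0.7317, H₀ = 2.3917 rad.
Bracket: H₀ sin φ sin δ + cos φ cos δ sin H₀ = 2.3917×-0.86949×-0.38384 + 0.49394×0.92340×0.68159 = 0.798218 + 0.310876 = 1.109094.
Q̄ = (S₀/π) × [bracket] = (589/π) × 1.109094 = 207.94 W/m².
— Configuration B (φ=-21.8°):
cos H₀ = −tan(-21.8°) tan(+7.100°) = 0.0498, H₀ = 1.5210 rad.
Bracket: H₀ sin φ sin δ + cos φ cos δ sin H₀ = 1.5210×-0.37137×0.12360 + 0.92849×0.99233×0.99876 = -0.069816 + 0.920226 = 0.850410.
Q̄ = (S₀/π) × [bracket] = (589/π) × 0.850410 = 159.44 W/m².
Ratio Q̄_A / Q̄_B = 207.94 / 159.44 = 1.304.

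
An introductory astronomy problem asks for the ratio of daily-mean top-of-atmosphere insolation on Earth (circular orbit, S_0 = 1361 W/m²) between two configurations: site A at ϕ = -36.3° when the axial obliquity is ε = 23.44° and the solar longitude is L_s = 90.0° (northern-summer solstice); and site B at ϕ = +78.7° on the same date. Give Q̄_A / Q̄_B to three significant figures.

— Configuration A (ϕ=-36.3°):
Solar declination: sin δ = sin ε · sin L_s = sin 23.44° × sin 90.0° = 0.39779, so δ = +23.440°.
cos h₀ = −tan(-36.3°) tan(+23.440°) = 0.3185, h₀ = 1.2467 rad.
Bracket: h₀ sin ϕ sin δ + cos ϕ cos δ sin h₀ = 1.2467×-0.59201×0.39779 + 0.80593×0.91748×0.94793 = -0.293592 + 0.700923 = 0.407331.
Q̄ = (S_0/π) × [bracket] = (1361/π) × 0.407331 = 176.46 W/m².
— Configuration B (ϕ=+78.7°):
cos h₀ = −tan(+78.7°) tan(+23.440°) = -2.1698 ≤ −1 ⇒ polar day, h₀ = π.
Bracket: h₀ sin ϕ sin δ + cos ϕ cos δ sin h₀ = 3.1416×0.98061×0.39779 + 0.19595×0.91748×0.00000 = 1.225465 + 0.000000 = 1.225465.
Q̄ = (S_0/π) × [bracket] = (1361/π) × 1.225465 = 530.90 W/m².
Ratio Q̄_A / Q̄_B = 176.46 / 530.90 = 0.3324.

Q̄_A / Q̄_B ≈ 0.332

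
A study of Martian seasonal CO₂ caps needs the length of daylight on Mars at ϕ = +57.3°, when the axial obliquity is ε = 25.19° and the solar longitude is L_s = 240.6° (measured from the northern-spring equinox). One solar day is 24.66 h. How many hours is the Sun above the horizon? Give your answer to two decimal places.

Solar declination: sin δ = sin ε · sin L_s = sin 25.19° × sin 240.6° = -0.37081, so δ = -21.765°.
cos h₀ = −tan ϕ · tan δ = −tan(+57.3°) × tan(-21.765°) = 0.6219, so h₀ = 0.8996 rad = 51.54°.
Daylight = 2h₀/(2π) × 24.66 h = (0.8996/π) × 24.66 = 7.06 h.

7.06 h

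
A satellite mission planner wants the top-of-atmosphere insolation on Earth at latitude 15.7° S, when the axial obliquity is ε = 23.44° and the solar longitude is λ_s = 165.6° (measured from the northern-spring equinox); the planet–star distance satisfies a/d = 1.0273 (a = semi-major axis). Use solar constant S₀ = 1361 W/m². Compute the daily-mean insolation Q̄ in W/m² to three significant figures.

Solar declination: sin δ = sin ε · sin λ_s = sin 23.44° × sin 165.6° = 0.09893, so δ = +5.677°.
cos H₀ = −tan(-15.7°) tan(+5.677°) = 0.0279, H₀ = 1.5428 rad.
Bracket: H₀ sin φ sin δ + cos φ cos δ sin H₀ = 1.5428×-0.27060×0.09893 + 0.96269×0.99509×0.99961 = -0.041301 + 0.957590 = 0.916289.
Inverse-square distance factor (a/d)² = 1.0273² = 1.055345.
Q̄ = (S₀/π) × 1.055345 × [bracket] = (1361/π) × 1.055345 × 0.916289 = 418.9 W/m².

Q̄ ≈ 419 W/m²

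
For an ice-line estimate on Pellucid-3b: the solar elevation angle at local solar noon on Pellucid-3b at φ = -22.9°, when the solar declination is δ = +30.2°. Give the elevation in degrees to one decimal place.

At local noon the hour angle is zero, so the zenith angle equals |φ − δ| = |-22.9° − (+30.200°)| = 53.100°.
Elevation = 90° − 53.100° = 36.9°.

36.9°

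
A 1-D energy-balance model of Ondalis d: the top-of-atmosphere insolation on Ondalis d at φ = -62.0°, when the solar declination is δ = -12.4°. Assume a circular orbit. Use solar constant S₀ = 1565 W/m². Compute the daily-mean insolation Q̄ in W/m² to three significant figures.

cos H₀ = −tan(-62.0°) tan(-12.400°) = -0.4135, H₀ = 1.9971 rad.
Bracket: H₀ sin φ sin δ + cos φ cos δ sin H₀ = 1.9971×-0.88295×-0.21474 + 0.46947×0.97667×0.91050 = 0.378660 + 0.417480 = 0.796140.
Q̄ = (S₀/π) × [bracket] = (1565/π) × 0.796140 = 396.6 W/m².

Q̄ ≈ 397 W/m²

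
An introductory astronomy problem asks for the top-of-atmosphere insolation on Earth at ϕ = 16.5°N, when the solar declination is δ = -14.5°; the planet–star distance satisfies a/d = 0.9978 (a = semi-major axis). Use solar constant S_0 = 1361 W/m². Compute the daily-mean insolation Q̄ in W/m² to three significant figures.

cos h₀ = −tan(+16.5°) tan(-14.500°) = 0.0766, h₀ = 1.4941 rad.
Bracket: h₀ sin ϕ sin δ + cos ϕ cos δ sin h₀ = 1.4941×0.28402×-0.25038 + 0.95882×0.96815×0.99706 = -0.106250 + 0.925552 = 0.819302.
Inverse-square distance factor (a/d)² = 0.9978² = 0.995605.
Q̄ = (S_0/π) × 0.995605 × [bracket] = (1361/π) × 0.995605 × 0.819302 = 353.4 W/m².

Q̄ ≈ 353 W/m²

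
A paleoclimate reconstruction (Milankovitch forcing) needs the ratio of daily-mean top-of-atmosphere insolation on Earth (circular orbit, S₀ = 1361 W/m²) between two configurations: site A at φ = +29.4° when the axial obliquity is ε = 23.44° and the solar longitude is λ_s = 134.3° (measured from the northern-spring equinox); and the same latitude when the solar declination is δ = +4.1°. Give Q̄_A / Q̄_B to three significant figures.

— Configuration A (φ=+29.4°):
Solar declination: sin δ = sin ε · sin λ_s = sin 23.44° × sin 134.3° = 0.28469, so δ = +16.541°.
cos H₀ = −tan(+29.4°) tan(+16.541°) = -0.1673, H₀ = 1.7389 rad.
Bracket: H₀ sin φ sin δ + cos φ cos δ sin H₀ = 1.7389×0.49090×0.28469 + 0.87121×0.95862×0.98590 = 0.243019 + 0.823384 = 1.066403.
Q̄ = (S₀/π) × [bracket] = (1361/π) × 1.066403 = 461.99 W/m².
— Configuration B (φ=+29.4°):
cos H₀ = −tan(+29.4°) tan(+4.100°) = -0.0404, H₀ = 1.6112 rad.
Bracket: H₀ sin φ sin δ + cos φ cos δ sin H₀ = 1.6112×0.49090×0.07150 + 0.87121×0.99744×0.99918 = 0.056552 + 0.868267 = 0.924819.
Q̄ = (S₀/π) × [bracket] = (1361/π) × 0.924819 = 400.65 W/m².
Ratio Q̄_A / Q̄_B = 461.99 / 400.65 = 1.153.

Q̄_A / Q̄_B ≈ 1.15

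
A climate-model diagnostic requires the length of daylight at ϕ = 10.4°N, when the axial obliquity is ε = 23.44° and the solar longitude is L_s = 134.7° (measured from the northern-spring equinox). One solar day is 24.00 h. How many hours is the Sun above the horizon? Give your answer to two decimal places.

Solar declination: sin δ = sin ε · sin L_s = sin 23.44° × sin 134.7° = 0.28275, so δ = +16.424°.
cos h₀ = −tan ϕ · tan δ = −tan(+10.4°) × tan(+16.424°) = -0.0541, so h₀ = 1.6249 rad = 93.10°.
Daylight = 2h₀/(2π) × 24.00 h = (1.6249/π) × 24.00 = 12.41 h.

12.41 h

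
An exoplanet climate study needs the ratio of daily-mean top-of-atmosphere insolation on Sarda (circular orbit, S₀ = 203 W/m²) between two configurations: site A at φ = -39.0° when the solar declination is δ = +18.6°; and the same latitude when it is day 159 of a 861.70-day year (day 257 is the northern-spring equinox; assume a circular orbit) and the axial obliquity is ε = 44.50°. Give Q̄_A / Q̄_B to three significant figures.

Q̄_A / Q̄_B ≈ 0.372

— Configuration A (φ=-39.0°):
cos H₀ = −tan(-39.0°) tan(+18.600°) = 0.2725, H₀ = 1.2948 rad.
Bracket: H₀ sin φ sin δ + cos φ cos δ sin H₀ = 1.2948×-0.62932×0.31896 + 0.77715×0.94777×0.96215 = -0.259902 + 0.708681 = 0.448779.
Q̄ = (S₀/π) × [bracket] = (203/π) × 0.448779 = 28.999 W/m².
— Configuration B (φ=-39.0°):
Solar longitude: λ_s = 360° × (159 − 257)/861.70 = -40.942°, i.e. -40.942° + 360° = 319.058°.
sin δ = sin 44.50° × sin 319.058° = -0.45931, so δ = -27.342°.
cos H₀ = −tan(-39.0°) tan(-27.342°) = -0.4187, H₀ = 2.0028 rad.
Bracket: H₀ sin φ sin δ + cos φ cos δ sin H₀ = 2.0028×-0.62932×-0.45931 + 0.77715×0.88828×0.90812 = 0.578915 + 0.626900 = 1.205815.
Q̄ = (S₀/π) × [bracket] = (203/π) × 1.205815 = 77.916 W/m².
Ratio Q̄_A / Q̄_B = 28.999 / 77.916 = 0.3722.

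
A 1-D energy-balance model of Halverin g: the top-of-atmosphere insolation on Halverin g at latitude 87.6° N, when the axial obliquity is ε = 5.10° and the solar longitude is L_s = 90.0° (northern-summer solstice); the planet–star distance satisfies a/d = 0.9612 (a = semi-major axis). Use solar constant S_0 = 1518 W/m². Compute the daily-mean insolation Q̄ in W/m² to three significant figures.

Solar declination: sin δ = sin ε · sin L_s = sin 5.10° × sin 90.0° = 0.08889, so δ = +5.100°.
cos h₀ = −tan(+87.6°) tan(+5.100°) = -2.1294 ≤ −1 ⇒ polar day, h₀ = π.
Bracket: h₀ sin ϕ sin δ + cos ϕ cos δ sin h₀ = 3.1416×0.99912×0.08889 + 0.04188×0.99604×0.00000 = 0.279011 + 0.000000 = 0.279011.
Inverse-square distance factor (a/d)² = 0.9612² = 0.923905.
Q̄ = (S_0/π) × 0.923905 × [bracket] = (1518/π) × 0.923905 × 0.279011 = 124.6 W/m².

Q̄ ≈ 125 W/m²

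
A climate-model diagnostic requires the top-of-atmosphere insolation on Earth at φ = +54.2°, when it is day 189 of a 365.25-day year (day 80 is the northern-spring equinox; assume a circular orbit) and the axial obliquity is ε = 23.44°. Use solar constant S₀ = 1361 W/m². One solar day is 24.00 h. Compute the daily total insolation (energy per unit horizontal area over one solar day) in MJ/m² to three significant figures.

Solar longitude: λ_s = 360° × (189 − 80)/365.25 = 107.433°.
sin δ = sin 23.44° × sin 107.433° = 0.37952, so δ = +22.304°.
cos H₀ = −tan(+54.2°) tan(+22.304°) = -0.5688, H₀ = 2.1758 rad.
Bracket: H₀ sin φ sin δ + cos φ cos δ sin H₀ = 2.1758×0.81106×0.37952 + 0.58496×0.92518×0.82250 = 0.669741 + 0.445131 = 1.114872.
Q̄ = (S₀/π) × [bracket] = (1361/π) × 1.114872 = 482.98 W/m².
Daily total = Q̄ × 24.00 h × 3600 s/h = 482.98 × 24.00 × 3600 / 10⁶ = 41.73 MJ/m².

41.7 MJ/m²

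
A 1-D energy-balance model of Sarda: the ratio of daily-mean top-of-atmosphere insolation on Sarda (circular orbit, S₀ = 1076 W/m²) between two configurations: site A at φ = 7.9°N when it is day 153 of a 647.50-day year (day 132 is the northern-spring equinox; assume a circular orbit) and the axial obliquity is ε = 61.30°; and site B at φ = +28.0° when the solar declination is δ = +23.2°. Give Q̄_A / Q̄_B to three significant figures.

Q̄_A / Q̄_B ≈ 0.902

— Configuration A (φ=+7.9°):
Solar longitude: λ_s = 360° × (153 − 132)/647.50 = 11.676°.
sin δ = sin 61.30° × sin 11.676° = 0.17751, so δ = +10.225°.
cos H₀ = −tan(+7.9°) tan(+10.225°) = -0.0250, H₀ = 1.5958 rad.
Bracket: H₀ sin φ sin δ + cos φ cos δ sin H₀ = 1.5958×0.13744×0.17751 + 0.99051×0.98412×0.99969 = 0.038933 + 0.974479 = 1.013412.
Q̄ = (S₀/π) × [bracket] = (1076/π) × 1.013412 = 347.10 W/m².
— Configuration B (φ=+28.0°):
cos H₀ = −tan(+28.0°) tan(+23.200°) = -0.2279, H₀ = 1.8007 rad.
Bracket: H₀ sin φ sin δ + cos φ cos δ sin H₀ = 1.8007×0.46947×0.39394 + 0.88295×0.91914×0.97369 = 0.333027 + 0.790203 = 1.123230.
Q̄ = (S₀/π) × [bracket] = (1076/π) × 1.123230 = 384.71 W/m².
Ratio Q̄_A / Q̄_B = 347.10 / 384.71 = 0.9022.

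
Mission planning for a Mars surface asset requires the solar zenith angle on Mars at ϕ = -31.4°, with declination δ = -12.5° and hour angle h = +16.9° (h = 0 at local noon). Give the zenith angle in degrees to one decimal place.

cos θ_z = sin ϕ sin δ + cos ϕ cos δ cos h = 0.112767 + 0.797330 = 0.910097.
θ_z = arccos(0.910097) = 24.5°.

θ_z = 24.5°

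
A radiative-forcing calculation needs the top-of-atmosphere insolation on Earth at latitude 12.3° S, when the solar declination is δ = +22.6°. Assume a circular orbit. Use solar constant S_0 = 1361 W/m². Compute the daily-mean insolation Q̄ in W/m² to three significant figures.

cos h₀ = −tan(-12.3°) tan(+22.600°) = 0.0908, h₀ = 1.4799 rad.
Bracket: h₀ sin ϕ sin δ + cos ϕ cos δ sin h₀ = 1.4799×-0.21303×0.38430 + 0.97705×0.92321×0.99587 = -0.121156 + 0.898297 = 0.777141.
Q̄ = (S_0/π) × [bracket] = (1361/π) × 0.777141 = 336.7 W/m².

Q̄ ≈ 337 W/m²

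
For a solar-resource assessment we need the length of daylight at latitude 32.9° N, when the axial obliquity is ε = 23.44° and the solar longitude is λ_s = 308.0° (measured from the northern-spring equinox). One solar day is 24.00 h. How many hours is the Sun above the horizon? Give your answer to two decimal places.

10.36 h

Solar declination: sin δ = sin ε · sin λ_s = sin 23.44° × sin 308.0° = -0.31346, so δ = -18.268°.
cos H₀ = −tan φ · tan δ = −tan(+32.9°) × tan(-18.268°) = 0.2136, so H₀ = 1.3556 rad = 77.67°.
Daylight = 2H₀/(2π) × 24.00 h = (1.3556/π) × 24.00 = 10.36 h.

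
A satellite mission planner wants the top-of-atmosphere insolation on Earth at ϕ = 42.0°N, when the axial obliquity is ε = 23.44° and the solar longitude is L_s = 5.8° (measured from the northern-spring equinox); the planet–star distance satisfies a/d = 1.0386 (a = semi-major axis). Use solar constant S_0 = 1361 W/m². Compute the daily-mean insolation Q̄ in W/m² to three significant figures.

Q̄ ≈ 367 W/m²

Solar declination: sin δ = sin ε · sin L_s = sin 23.44° × sin 5.8° = 0.04020, so δ = +2.304°.
cos h₀ = −tan(+42.0°) tan(+2.304°) = -0.0362, h₀ = 1.6070 rad.
Bracket: h₀ sin ϕ sin δ + cos ϕ cos δ sin h₀ = 1.6070×0.66913×0.04020 + 0.74314×0.99919×0.99934 = 0.043227 + 0.742048 = 0.785275.
Inverse-square distance factor (a/d)² = 1.0386² = 1.078690.
Q̄ = (S_0/π) × 1.078690 × [bracket] = (1361/π) × 1.078690 × 0.785275 = 367.0 W/m².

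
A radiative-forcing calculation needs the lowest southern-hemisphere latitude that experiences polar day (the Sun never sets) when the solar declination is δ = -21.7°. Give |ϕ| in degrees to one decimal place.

Polar day requires cos h₀ = −tan ϕ tan δ ≤ −1, i.e. tan ϕ tan δ ≥ 1.
The boundary is |tan ϕ| · |tan δ| = 1, so |ϕ| = 90° − |δ| = 90° − 21.7° = 68.3° in the southern hemisphere.

|ϕ| = 68.3°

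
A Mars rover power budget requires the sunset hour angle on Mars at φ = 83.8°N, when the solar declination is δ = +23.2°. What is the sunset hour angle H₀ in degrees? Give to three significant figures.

H₀ = 180°

Sunrise equation: cos H₀ = −tan φ · tan δ = -3.9453 ≤ −1, so the Sun never sets (polar day) and H₀ = π.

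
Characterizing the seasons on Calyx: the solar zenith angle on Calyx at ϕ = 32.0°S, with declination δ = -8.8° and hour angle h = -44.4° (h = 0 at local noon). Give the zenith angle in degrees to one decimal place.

cos θ_z = sin ϕ sin δ + cos ϕ cos δ cos h = 0.081070 + 0.598775 = 0.679845.
θ_z = arccos(0.679845) = 47.2°.

θ_z = 47.2°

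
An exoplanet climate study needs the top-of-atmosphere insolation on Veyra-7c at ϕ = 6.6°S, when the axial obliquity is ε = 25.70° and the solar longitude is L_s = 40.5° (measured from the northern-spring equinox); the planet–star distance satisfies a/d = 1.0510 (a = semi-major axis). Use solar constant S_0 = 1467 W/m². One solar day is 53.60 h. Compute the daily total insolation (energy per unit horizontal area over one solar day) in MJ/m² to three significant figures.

Solar declination: sin δ = sin ε · sin L_s = sin 25.70° × sin 40.5° = 0.28164, so δ = +16.358°.
cos h₀ = −tan(-6.6°) tan(+16.358°) = 0.0340, h₀ = 1.5368 rad.
Bracket: h₀ sin ϕ sin δ + cos ϕ cos δ sin h₀ = 1.5368×-0.11494×0.28164 + 0.99337×0.95952×0.99942 = -0.049749 + 0.952606 = 0.902857.
Inverse-square distance factor (a/d)² = 1.0510² = 1.104601.
Q̄ = (S_0/π) × 1.104601 × [bracket] = (1467/π) × 1.104601 × 0.902857 = 465.70 W/m².
Daily total = Q̄ × 53.60 h × 3600 s/h = 465.70 × 53.60 × 3600 / 10⁶ = 89.86 MJ/m².

89.9 MJ/m²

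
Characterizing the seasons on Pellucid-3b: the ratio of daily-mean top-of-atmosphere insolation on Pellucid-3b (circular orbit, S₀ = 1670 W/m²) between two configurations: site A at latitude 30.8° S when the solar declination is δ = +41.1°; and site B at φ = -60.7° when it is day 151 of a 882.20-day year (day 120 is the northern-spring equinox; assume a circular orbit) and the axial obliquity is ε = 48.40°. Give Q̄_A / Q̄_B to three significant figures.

Q̄_A / Q̄_B ≈ 0.744

— Configuration A (φ=-30.8°):
cos H₀ = −tan(-30.8°) tan(+41.100°) = 0.5200, H₀ = 1.0239 rad.
Bracket: H₀ sin φ sin δ + cos φ cos δ sin H₀ = 1.0239×-0.51204×0.65738 + 0.85896×0.75356×0.85415 = -0.344650 + 0.552872 = 0.208222.
Q̄ = (S₀/π) × [bracket] = (1670/π) × 0.208222 = 110.69 W/m².
— Configuration B (φ=-60.7°):
Solar longitude: λ_s = 360° × (151 − 120)/882.20 = 12.650°.
sin δ = sin 48.40° × sin 12.650° = 0.16377, so δ = +9.426°.
cos H₀ = −tan(-60.7°) tan(+9.426°) = 0.2958, H₀ = 1.2705 rad.
Bracket: H₀ sin φ sin δ + cos φ cos δ sin H₀ = 1.2705×-0.87207×0.16377 + 0.48938×0.98650×0.95524 = -0.181451 + 0.461164 = 0.279713.
Q̄ = (S₀/π) × [bracket] = (1670/π) × 0.279713 = 148.69 W/m².
Ratio Q̄_A / Q̄_B = 110.69 / 148.69 = 0.7444.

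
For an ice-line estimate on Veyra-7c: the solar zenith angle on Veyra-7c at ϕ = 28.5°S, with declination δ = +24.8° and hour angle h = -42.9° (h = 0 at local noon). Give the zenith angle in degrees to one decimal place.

cos θ_z = sin ϕ sin δ + cos ϕ cos δ cos h = -0.200145 + 0.584401 = 0.384256.
θ_z = arccos(0.384256) = 67.4°.

θ_z = 67.4°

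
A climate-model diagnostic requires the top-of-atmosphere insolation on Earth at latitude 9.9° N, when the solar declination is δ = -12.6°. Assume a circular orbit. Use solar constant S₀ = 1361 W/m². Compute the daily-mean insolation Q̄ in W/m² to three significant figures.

cos H₀ = −tan(+9.9°) tan(-12.600°) = 0.0390, H₀ = 1.5318 rad.
Bracket: H₀ sin φ sin δ + cos φ cos δ sin H₀ = 1.5318×0.17193×-0.21814 + 0.98511×0.97592×0.99924 = -0.057450 + 0.960658 = 0.903208.
Q̄ = (S₀/π) × [bracket] = (1361/π) × 0.903208 = 391.3 W/m².

Q̄ ≈ 391 W/m²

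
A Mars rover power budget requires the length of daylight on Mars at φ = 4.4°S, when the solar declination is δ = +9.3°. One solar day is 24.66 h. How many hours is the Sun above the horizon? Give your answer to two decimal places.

12.23 h

cos H₀ = −tan φ · tan δ = −tan(-4.4°) × tan(+9.300°) = 0.0126, so H₀ = 1.5582 rad = 89.28°.
Daylight = 2H₀/(2π) × 24.66 h = (1.5582/π) × 24.66 = 12.23 h.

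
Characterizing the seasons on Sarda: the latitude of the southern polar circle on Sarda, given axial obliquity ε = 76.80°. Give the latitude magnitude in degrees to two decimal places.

13.20°

The polar circle is the lowest latitude that experiences at least one full rotation of continuous darkness at the northern-summer solstice; it lies at |φ| = 90° − ε = 90° − 76.80° = 13.20°.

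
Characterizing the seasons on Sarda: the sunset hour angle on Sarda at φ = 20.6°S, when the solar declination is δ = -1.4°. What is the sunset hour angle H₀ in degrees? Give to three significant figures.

H₀ = 90.5°

cos H₀ = −tan φ · tan δ = −tan(-20.6°) × tan(-1.400°) = -0.0092, so H₀ = 1.5800 rad = 90.53°.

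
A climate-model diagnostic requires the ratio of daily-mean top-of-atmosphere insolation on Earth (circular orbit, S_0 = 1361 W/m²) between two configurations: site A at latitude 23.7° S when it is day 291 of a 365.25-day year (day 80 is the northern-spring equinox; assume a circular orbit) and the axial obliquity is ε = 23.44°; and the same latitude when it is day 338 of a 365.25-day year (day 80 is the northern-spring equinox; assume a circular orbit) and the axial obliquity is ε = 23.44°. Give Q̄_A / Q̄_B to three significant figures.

— Configuration A (ϕ=-23.7°):
Solar longitude: L_s = 360° × (291 − 80)/365.25 = 207.967°.
sin δ = sin 23.44° × sin 207.967° = -0.18655, so δ = -10.751°.
cos h₀ = −tan(-23.7°) tan(-10.751°) = -0.0834, h₀ = 1.6542 rad.
Bracket: h₀ sin ϕ sin δ + cos ϕ cos δ sin h₀ = 1.6542×-0.40195×-0.18655 + 0.91566×0.98245×0.99652 = 0.124038 + 0.896460 = 1.020498.
Q̄ = (S_0/π) × [bracket] = (1361/π) × 1.020498 = 442.10 W/m².
— Configuration B (ϕ=-23.7°):
Solar longitude: L_s = 360° × (338 − 80)/365.25 = 254.292°.
sin δ = sin 23.44° × sin 254.292° = -0.38293, so δ = -22.515°.
cos h₀ = −tan(-23.7°) tan(-22.515°) = -0.1820, h₀ = 1.7538 rad.
Bracket: h₀ sin ϕ sin δ + cos ϕ cos δ sin h₀ = 1.7538×-0.40195×-0.38293 + 0.91566×0.92378×0.98330 = 0.269943 + 0.831742 = 1.101685.
Q̄ = (S_0/π) × [bracket] = (1361/π) × 1.101685 = 477.27 W/m².
Ratio Q̄_A / Q̄_B = 442.10 / 477.27 = 0.9263.

Q̄_A / Q̄_B ≈ 0.926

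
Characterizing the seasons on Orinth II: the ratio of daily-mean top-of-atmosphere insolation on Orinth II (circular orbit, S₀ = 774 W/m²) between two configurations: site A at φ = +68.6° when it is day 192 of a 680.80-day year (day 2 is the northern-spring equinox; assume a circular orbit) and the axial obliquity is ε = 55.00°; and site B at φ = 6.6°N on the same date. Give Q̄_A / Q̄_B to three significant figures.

— Configuration A (φ=+68.6°):
Solar longitude: λ_s = 360° × (192 − 2)/680.80 = 100.470°.
sin δ = sin 55.00° × sin 100.470° = 0.80551, so δ = +53.660°.
cos H₀ = −tan(+68.6°) tan(+53.660°) = -3.4686 ≤ −1 ⇒ polar day, H₀ = π.
Bracket: H₀ sin φ sin δ + cos φ cos δ sin H₀ = 3.1416×0.93106×0.80551 + 0.36488×0.59258×0.00000 = 2.356131 + 0.000000 = 2.356131.
Q̄ = (S₀/π) × [bracket] = (774/π) × 2.356131 = 580.48 W/m².
— Configuration B (φ=+6.6°):
cos H₀ = −tan(+6.6°) tan(+53.660°) = -0.1573, H₀ = 1.7287 rad.
Bracket: H₀ sin φ sin δ + cos φ cos δ sin H₀ = 1.7287×0.11494×0.80551 + 0.99337×0.59258×0.98755 = 0.160052 + 0.581322 = 0.741374.
Q̄ = (S₀/π) × [bracket] = (774/π) × 0.741374 = 182.65 W/m².
Ratio Q̄_A / Q̄_B = 580.48 / 182.65 = 3.178.

Q̄_A / Q̄_B ≈ 3.18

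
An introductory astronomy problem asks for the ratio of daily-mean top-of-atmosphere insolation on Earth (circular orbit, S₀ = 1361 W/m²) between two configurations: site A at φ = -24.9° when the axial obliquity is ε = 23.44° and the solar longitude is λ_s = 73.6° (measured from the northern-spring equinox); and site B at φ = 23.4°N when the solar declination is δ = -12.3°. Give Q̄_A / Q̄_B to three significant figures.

— Configuration A (φ=-24.9°):
Solar declination: sin δ = sin ε · sin λ_s = sin 23.44° × sin 73.6° = 0.38160, so δ = +22.433°.
cos H₀ = −tan(-24.9°) tan(+22.433°) = 0.1916, H₀ = 1.3780 rad.
Bracket: H₀ sin φ sin δ + cos φ cos δ sin H₀ = 1.3780×-0.42104×0.38160 + 0.90704×0.92433×0.98147 = -0.221402 + 0.822869 = 0.601467.
Q̄ = (S₀/π) × [bracket] = (1361/π) × 0.601467 = 260.57 W/m².
— Configuration B (φ=+23.4°):
cos H₀ = −tan(+23.4°) tan(-12.300°) = 0.0944, H₀ = 1.4763 rad.
Bracket: H₀ sin φ sin δ + cos φ cos δ sin H₀ = 1.4763×0.39715×-0.21303 + 0.91775×0.97705×0.99554 = -0.124902 + 0.892688 = 0.767786.
Q̄ = (S₀/π) × [bracket] = (1361/π) × 0.767786 = 332.62 W/m².
Ratio Q̄_A / Q̄_B = 260.57 / 332.62 = 0.7834.

Q̄_A / Q̄_B ≈ 0.783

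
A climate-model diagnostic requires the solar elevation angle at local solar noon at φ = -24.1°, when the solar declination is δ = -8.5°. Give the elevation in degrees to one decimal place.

At local noon the hour angle is zero, so the zenith angle equals |φ − δ| = |-24.1° − (-8.500°)| = 15.600°.
Elevation = 90° − 15.600° = 74.4°.

74.4°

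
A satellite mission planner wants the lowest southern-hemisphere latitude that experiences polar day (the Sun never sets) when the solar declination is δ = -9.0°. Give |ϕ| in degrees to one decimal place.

|ϕ| = 81.0°

Polar day requires cos h₀ = −tan ϕ tan δ ≤ −1, i.e. tan ϕ tan δ ≥ 1.
The boundary is |tan ϕ| · |tan δ| = 1, so |ϕ| = 90° − |δ| = 90° − 9.0° = 81.0° in the southern hemisphere.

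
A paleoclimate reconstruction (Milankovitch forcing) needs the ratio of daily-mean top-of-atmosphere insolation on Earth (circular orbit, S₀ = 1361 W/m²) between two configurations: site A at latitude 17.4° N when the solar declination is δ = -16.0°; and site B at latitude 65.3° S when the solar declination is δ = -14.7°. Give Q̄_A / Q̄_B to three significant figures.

Q̄_A / Q̄_B ≈ 0.949

— Configuration A (φ=+17.4°):
cos H₀ = −tan(+17.4°) tan(-16.000°) = 0.0899, H₀ = 1.4808 rad.
Bracket: H₀ sin φ sin δ + cos φ cos δ sin H₀ = 1.4808×0.29904×-0.27564 + 0.95424×0.96126×0.99595 = -0.122058 + 0.913558 = 0.791500.
Q̄ = (S₀/π) × [bracket] = (1361/π) × 0.791500 = 342.89 W/m².
— Configuration B (φ=-65.3°):
cos H₀ = −tan(-65.3°) tan(-14.700°) = -0.5704, H₀ = 2.1778 rad.
Bracket: H₀ sin φ sin δ + cos φ cos δ sin H₀ = 2.1778×-0.90851×-0.25376 + 0.41787×0.96727×0.82138 = 0.502078 + 0.331996 = 0.834074.
Q̄ = (S₀/π) × [bracket] = (1361/π) × 0.834074 = 361.34 W/m².
Ratio Q̄_A / Q̄_B = 342.89 / 361.34 = 0.9489.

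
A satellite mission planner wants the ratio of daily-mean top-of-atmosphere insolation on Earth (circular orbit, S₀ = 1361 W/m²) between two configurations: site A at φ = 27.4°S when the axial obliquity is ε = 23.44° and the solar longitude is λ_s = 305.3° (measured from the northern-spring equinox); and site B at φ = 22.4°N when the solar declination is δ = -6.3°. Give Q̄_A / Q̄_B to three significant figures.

Q̄_A / Q̄_B ≈ 1.27

— Configuration A (φ=-27.4°):
Solar declination: sin δ = sin ε · sin λ_s = sin 23.44° × sin 305.3° = -0.32465, so δ = -18.944°.
cos H₀ = −tan(-27.4°) tan(-18.944°) = -0.1779, H₀ = 1.7497 rad.
Bracket: H₀ sin φ sin δ + cos φ cos δ sin H₀ = 1.7497×-0.46020×-0.32465 + 0.88782×0.94583×0.98404 = 0.261412 + 0.826325 = 1.087737.
Q̄ = (S₀/π) × [bracket] = (1361/π) × 1.087737 = 471.23 W/m².
— Configuration B (φ=+22.4°):
cos H₀ = −tan(+22.4°) tan(-6.300°) = 0.0455, H₀ = 1.5253 rad.
Bracket: H₀ sin φ sin δ + cos φ cos δ sin H₀ = 1.5253×0.38107×-0.10973 + 0.92455×0.99396×0.99896 = -0.063780 + 0.918010 = 0.854230.
Q̄ = (S₀/π) × [bracket] = (1361/π) × 0.854230 = 370.07 W/m².
Ratio Q̄_A / Q̄_B = 471.23 / 370.07 = 1.273.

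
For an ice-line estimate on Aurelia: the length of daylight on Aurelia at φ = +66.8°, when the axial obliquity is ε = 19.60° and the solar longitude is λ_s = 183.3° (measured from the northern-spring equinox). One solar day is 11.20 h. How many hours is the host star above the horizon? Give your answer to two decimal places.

5.44 h

Solar declination: sin δ = sin ε · sin λ_s = sin 19.60° × sin 183.3° = -0.01931, so δ = -1.106°.
cos H₀ = −tan φ · tan δ = −tan(+66.8°) × tan(-1.106°) = 0.0451, so H₀ = 1.5257 rad = 87.42°.
Daylight = 2H₀/(2π) × 11.20 h = (1.5257/π) × 11.20 = 5.44 h.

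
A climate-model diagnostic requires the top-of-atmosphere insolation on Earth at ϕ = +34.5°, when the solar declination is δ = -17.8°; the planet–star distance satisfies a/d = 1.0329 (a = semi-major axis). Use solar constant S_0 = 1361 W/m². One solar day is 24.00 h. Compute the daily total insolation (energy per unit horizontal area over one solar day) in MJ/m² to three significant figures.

cos h₀ = −tan(+34.5°) tan(-17.800°) = 0.2207, h₀ = 1.3483 rad.
Bracket: h₀ sin ϕ sin δ + cos ϕ cos δ sin h₀ = 1.3483×0.56641×-0.30570 + 0.82413×0.95213×0.97535 = -0.233460 + 0.765337 = 0.531877.
Inverse-square distance factor (a/d)² = 1.0329² = 1.066882.
Q̄ = (S_0/π) × 1.066882 × [bracket] = (1361/π) × 1.066882 × 0.531877 = 245.83 W/m².
Daily total = Q̄ × 24.00 h × 3600 s/h = 245.83 × 24.00 × 3600 / 10⁶ = 21.24 MJ/m².

21.2 MJ/m²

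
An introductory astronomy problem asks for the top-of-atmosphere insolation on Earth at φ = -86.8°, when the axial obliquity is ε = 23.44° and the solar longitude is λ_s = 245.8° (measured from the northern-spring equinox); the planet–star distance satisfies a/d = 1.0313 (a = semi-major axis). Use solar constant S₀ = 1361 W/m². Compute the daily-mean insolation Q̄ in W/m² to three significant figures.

Solar declination: sin δ = sin ε · sin λ_s = sin 23.44° × sin 245.8° = -0.36283, so δ = -21.274°.
cos H₀ = −tan(-86.8°) tan(-21.274°) = -6.9643 ≤ −1 ⇒ polar day, H₀ = π.
Bracket: H₀ sin φ sin δ + cos φ cos δ sin H₀ = 3.1416×-0.99844×-0.36283 + 0.05582×0.93185×0.00000 = 1.138089 + 0.000000 = 1.138089.
Inverse-square distance factor (a/d)² = 1.0313² = 1.063580.
Q̄ = (S₀/π) × 1.063580 × [bracket] = (1361/π) × 1.063580 × 1.138089 = 524.4 W/m².

Q̄ ≈ 524 W/m²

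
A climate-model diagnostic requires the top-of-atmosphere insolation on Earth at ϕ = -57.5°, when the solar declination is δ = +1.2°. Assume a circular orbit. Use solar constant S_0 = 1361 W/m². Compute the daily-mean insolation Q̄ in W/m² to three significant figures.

Q̄ ≈ 221 W/m²

cos h₀ = −tan(-57.5°) tan(+1.200°) = 0.0329, h₀ = 1.5379 rad.
Bracket: h₀ sin ϕ sin δ + cos ϕ cos δ sin h₀ = 1.5379×-0.84339×0.02094 + 0.53730×0.99978×0.99946 = -0.027160 + 0.536892 = 0.509732.
Q̄ = (S_0/π) × [bracket] = (1361/π) × 0.509732 = 220.8 W/m².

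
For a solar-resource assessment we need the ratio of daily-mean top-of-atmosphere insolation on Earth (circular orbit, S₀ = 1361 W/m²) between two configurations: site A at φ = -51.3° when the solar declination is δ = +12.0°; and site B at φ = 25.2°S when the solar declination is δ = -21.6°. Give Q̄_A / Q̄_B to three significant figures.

— Configuration A (φ=-51.3°):
cos H₀ = −tan(-51.3°) tan(+12.000°) = 0.2653, H₀ = 1.3023 rad.
Bracket: H₀ sin φ sin δ + cos φ cos δ sin H₀ = 1.3023×-0.78043×0.20791 + 0.62524×0.97815×0.96416 = -0.211310 + 0.589660 = 0.378350.
Q̄ = (S₀/π) × [bracket] = (1361/π) × 0.378350 = 163.91 W/m².
— Configuration B (φ=-25.2°):
cos H₀ = −tan(-25.2°) tan(-21.600°) = -0.1863, H₀ = 1.7582 rad.
Bracket: H₀ sin φ sin δ + cos φ cos δ sin H₀ = 1.7582×-0.42578×-0.36812 + 0.90483×0.92978×0.98249 = 0.275577 + 0.826562 = 1.102139.
Q̄ = (S₀/π) × [bracket] = (1361/π) × 1.102139 = 477.47 W/m².
Ratio Q̄_A / Q̄_B = 163.91 / 477.47 = 0.3433.

Q̄_A / Q̄_B ≈ 0.343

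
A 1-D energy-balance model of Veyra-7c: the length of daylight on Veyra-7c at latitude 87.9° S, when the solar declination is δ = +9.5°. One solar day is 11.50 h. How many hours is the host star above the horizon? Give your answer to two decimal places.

cos H₀ = −tan φ · tan δ = 4.5637 ≥ 1, so the host star never rises (polar night) and H₀ = 0.
Daylight = 2H₀/(2π) × 11.50 h = (0.0000/π) × 11.50 = 0.00 h.

0.00 h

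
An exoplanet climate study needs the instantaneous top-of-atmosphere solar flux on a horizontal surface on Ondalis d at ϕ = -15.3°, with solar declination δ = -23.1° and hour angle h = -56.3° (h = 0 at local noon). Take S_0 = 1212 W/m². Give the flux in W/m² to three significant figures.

cos θ_z = sin ϕ sin δ + cos ϕ cos δ cos h = 0.103527 + 0.492269 = 0.595796.
Flux = S_0 · cos θ_z = 1212 × 0.595796 = 722.1 W/m².

722 W/m²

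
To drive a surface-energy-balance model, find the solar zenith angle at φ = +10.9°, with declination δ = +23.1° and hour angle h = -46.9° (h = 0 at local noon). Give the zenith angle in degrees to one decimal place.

cos θ_z = sin φ sin δ + cos φ cos δ cos h = 0.074189 + 0.617151 = 0.691340.
θ_z = arccos(0.691340) = 46.3°.

θ_z = 46.3°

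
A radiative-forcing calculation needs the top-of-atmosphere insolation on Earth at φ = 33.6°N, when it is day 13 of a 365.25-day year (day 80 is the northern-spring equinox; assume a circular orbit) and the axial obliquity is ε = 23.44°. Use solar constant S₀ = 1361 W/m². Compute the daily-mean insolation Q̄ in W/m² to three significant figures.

Solar longitude: λ_s = 360° × (13 − 80)/365.25 = -66.037°, i.e. -66.037° + 360° = 293.963°.
sin δ = sin 23.44° × sin 293.963° = -0.36350, so δ = -21.315°.
cos H₀ = −tan(+33.6°) tan(-21.315°) = 0.2592, H₀ = 1.3086 rad.
Bracket: H₀ sin φ sin δ + cos φ cos δ sin H₀ = 1.3086×0.55339×-0.36350 + 0.83292×0.93159×0.96581 = -0.263234 + 0.749411 = 0.486177.
Q̄ = (S₀/π) × [bracket] = (1361/π) × 0.486177 = 210.6 W/m².

Q̄ ≈ 211 W/m²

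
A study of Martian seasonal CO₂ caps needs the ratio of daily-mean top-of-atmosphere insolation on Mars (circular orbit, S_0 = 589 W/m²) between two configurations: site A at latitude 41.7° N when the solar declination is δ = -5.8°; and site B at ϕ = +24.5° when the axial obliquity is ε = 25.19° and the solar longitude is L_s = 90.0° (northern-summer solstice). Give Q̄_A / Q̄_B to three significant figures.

Q̄_A / Q̄_B ≈ 0.572

— Configuration A (ϕ=+41.7°):
cos h₀ = −tan(+41.7°) tan(-5.800°) = 0.0905, h₀ = 1.4802 rad.
Bracket: h₀ sin ϕ sin δ + cos ϕ cos δ sin h₀ = 1.4802×0.66523×-0.10106 + 0.74664×0.99488×0.99590 = -0.099511 + 0.739772 = 0.640261.
Q̄ = (S_0/π) × [bracket] = (589/π) × 0.640261 = 120.04 W/m².
— Configuration B (ϕ=+24.5°):
Solar declination: sin δ = sin ε · sin L_s = sin 25.19° × sin 90.0° = 0.42562, so δ = +25.190°.
cos h₀ = −tan(+24.5°) tan(+25.190°) = -0.2144, h₀ = 1.7868 rad.
Bracket: h₀ sin ϕ sin δ + cos ϕ cos δ sin h₀ = 1.7868×0.41469×0.42562 + 0.90996×0.90490×0.97676 = 0.315371 + 0.804286 = 1.119657.
Q̄ = (S_0/π) × [bracket] = (589/π) × 1.119657 = 209.92 W/m².
Ratio Q̄_A / Q̄_B = 120.04 / 209.92 = 0.5718.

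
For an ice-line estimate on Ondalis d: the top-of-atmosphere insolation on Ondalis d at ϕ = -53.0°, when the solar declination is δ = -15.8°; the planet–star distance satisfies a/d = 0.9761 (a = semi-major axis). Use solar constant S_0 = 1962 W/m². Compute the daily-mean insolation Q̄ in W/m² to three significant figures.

Q̄ ≈ 572 W/m²

cos h₀ = −tan(-53.0°) tan(-15.800°) = -0.3755, h₀ = 1.9557 rad.
Bracket: h₀ sin ϕ sin δ + cos ϕ cos δ sin h₀ = 1.9557×-0.79864×-0.27228 + 0.60182×0.96222×0.92682 = 0.425274 + 0.536706 = 0.961980.
Inverse-square distance factor (a/d)² = 0.9761² = 0.952771.
Q̄ = (S_0/π) × 0.952771 × [bracket] = (1962/π) × 0.952771 × 0.961980 = 572.4 W/m².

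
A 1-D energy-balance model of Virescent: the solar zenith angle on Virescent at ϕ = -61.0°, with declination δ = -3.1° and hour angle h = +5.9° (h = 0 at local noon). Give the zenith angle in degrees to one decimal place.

θ_z = 58.1°

cos θ_z = sin ϕ sin δ + cos ϕ cos δ cos h = 0.047298 + 0.481536 = 0.528834.
θ_z = arccos(0.528834) = 58.1°.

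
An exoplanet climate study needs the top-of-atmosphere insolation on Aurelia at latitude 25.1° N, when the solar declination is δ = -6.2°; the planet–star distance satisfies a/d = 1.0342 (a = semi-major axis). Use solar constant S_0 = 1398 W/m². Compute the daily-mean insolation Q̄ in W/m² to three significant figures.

cos h₀ = −tan(+25.1°) tan(-6.200°) = 0.0509, h₀ = 1.5199 rad.
Bracket: h₀ sin ϕ sin δ + cos ϕ cos δ sin h₀ = 1.5199×0.42420×-0.10800 + 0.90557×0.99415×0.99870 = -0.069632 + 0.899102 = 0.829470.
Inverse-square distance factor (a/d)² = 1.0342² = 1.069570.
Q̄ = (S_0/π) × 1.069570 × [bracket] = (1398/π) × 1.069570 × 0.829470 = 394.8 W/m².

Q̄ ≈ 395 W/m²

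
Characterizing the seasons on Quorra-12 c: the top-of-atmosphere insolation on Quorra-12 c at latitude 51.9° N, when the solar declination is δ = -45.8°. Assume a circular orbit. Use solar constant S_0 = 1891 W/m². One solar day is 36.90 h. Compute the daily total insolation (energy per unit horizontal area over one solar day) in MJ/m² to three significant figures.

0.00 MJ/m²

cos h₀ = −tan(+51.9°) tan(-45.800°) = 1.3115 ≥ 1 ⇒ polar night, h₀ = 0 and Q̄ = 0.
Daily total = Q̄ × 36.90 h × 3600 s/h = 0.00 MJ/m².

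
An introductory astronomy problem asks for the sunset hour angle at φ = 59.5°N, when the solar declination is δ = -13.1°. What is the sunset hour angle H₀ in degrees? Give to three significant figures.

H₀ = 66.7°

cos H₀ = −tan φ · tan δ = −tan(+59.5°) × tan(-13.100°) = 0.3951, so H₀ = 1.1647 rad = 66.73°.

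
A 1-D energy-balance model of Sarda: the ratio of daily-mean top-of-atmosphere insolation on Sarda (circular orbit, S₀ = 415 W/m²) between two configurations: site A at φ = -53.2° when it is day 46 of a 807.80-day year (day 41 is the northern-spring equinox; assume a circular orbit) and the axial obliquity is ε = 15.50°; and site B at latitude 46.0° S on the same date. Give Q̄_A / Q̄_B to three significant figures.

Q̄_A / Q̄_B ≈ 0.858

— Configuration A (φ=-53.2°):
Solar longitude: λ_s = 360° × (46 − 41)/807.80 = 2.228°.
sin δ = sin 15.50° × sin 2.228° = 0.01039, so δ = +0.595°.
cos H₀ = −tan(-53.2°) tan(+0.595°) = 0.0139, H₀ = 1.5569 rad.
Bracket: H₀ sin φ sin δ + cos φ cos δ sin H₀ = 1.5569×-0.80073×0.01039 + 0.59902×0.99995×0.99990 = -0.012953 + 0.598930 = 0.585977.
Q̄ = (S₀/π) × [bracket] = (415/π) × 0.585977 = 77.407 W/m².
— Configuration B (φ=-46.0°):
cos H₀ = −tan(-46.0°) tan(+0.595°) = 0.0108, H₀ = 1.5600 rad.
Bracket: H₀ sin φ sin δ + cos φ cos δ sin H₀ = 1.5600×-0.71934×0.01039 + 0.69466×0.99995×0.99994 = -0.011659 + 0.694584 = 0.682925.
Q̄ = (S₀/π) × [bracket] = (415/π) × 0.682925 = 90.213 W/m².
Ratio Q̄_A / Q̄_B = 77.407 / 90.213 = 0.8580.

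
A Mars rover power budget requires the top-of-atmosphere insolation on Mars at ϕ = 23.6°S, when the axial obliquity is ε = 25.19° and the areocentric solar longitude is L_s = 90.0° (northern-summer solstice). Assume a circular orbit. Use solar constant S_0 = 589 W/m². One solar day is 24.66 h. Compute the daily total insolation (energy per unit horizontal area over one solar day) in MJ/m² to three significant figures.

sin δ = sin 25.19° × sin 90.0° = 0.42562, so δ = +25.190°.
cos h₀ = −tan(-23.6°) tan(+25.190°) = 0.2055, h₀ = 1.3638 rad.
Bracket: h₀ sin ϕ sin δ + cos ϕ cos δ sin h₀ = 1.3638×-0.40035×0.42562 + 0.91636×0.90490×0.97866 = -0.232387 + 0.811519 = 0.579132.
Q̄ = (S_0/π) × [bracket] = (589/π) × 0.579132 = 108.58 W/m².
Daily total = Q̄ × 24.66 h × 3600 s/h = 108.58 × 24.66 × 3600 / 10⁶ = 9.639 MJ/m².

9.64 MJ/m²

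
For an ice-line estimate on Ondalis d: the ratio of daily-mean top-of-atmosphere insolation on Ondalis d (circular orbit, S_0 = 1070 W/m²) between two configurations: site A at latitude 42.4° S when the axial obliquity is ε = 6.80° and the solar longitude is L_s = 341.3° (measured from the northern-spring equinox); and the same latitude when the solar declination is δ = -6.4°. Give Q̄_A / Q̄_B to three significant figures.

Q̄_A / Q̄_B ≈ 0.910

— Configuration A (ϕ=-42.4°):
Solar declination: sin δ = sin ε · sin L_s = sin 6.80° × sin 341.3° = -0.03796, so δ = -2.176°.
cos h₀ = −tan(-42.4°) tan(-2.176°) = -0.0347, h₀ = 1.6055 rad.
Bracket: h₀ sin ϕ sin δ + cos ϕ cos δ sin h₀ = 1.6055×-0.67430×-0.03796 + 0.73846×0.99928×0.99940 = 0.041095 + 0.737486 = 0.778581.
Q̄ = (S_0/π) × [bracket] = (1070/π) × 0.778581 = 265.18 W/m².
— Configuration B (ϕ=-42.4°):
cos h₀ = −tan(-42.4°) tan(-6.400°) = -0.1024, h₀ = 1.6734 rad.
Bracket: h₀ sin ϕ sin δ + cos ϕ cos δ sin h₀ = 1.6734×-0.67430×-0.11147 + 0.73846×0.99377×0.99474 = 0.125780 + 0.729999 = 0.855779.
Q̄ = (S_0/π) × [bracket] = (1070/π) × 0.855779 = 291.47 W/m².
Ratio Q̄_A / Q̄_B = 265.18 / 291.47 = 0.9098.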